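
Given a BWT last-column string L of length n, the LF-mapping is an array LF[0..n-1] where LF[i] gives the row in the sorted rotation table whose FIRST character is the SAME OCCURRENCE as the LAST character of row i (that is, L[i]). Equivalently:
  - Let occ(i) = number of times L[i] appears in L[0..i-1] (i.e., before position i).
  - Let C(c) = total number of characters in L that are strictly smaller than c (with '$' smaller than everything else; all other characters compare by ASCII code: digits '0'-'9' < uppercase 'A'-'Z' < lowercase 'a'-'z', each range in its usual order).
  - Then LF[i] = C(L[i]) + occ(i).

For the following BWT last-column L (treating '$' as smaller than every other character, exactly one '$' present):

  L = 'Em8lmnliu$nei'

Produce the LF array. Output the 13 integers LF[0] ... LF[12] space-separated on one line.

Char counts: '$':1, '8':1, 'E':1, 'e':1, 'i':2, 'l':2, 'm':2, 'n':2, 'u':1
C (first-col start): C('$')=0, C('8')=1, C('E')=2, C('e')=3, C('i')=4, C('l')=6, C('m')=8, C('n')=10, C('u')=12
L[0]='E': occ=0, LF[0]=C('E')+0=2+0=2
L[1]='m': occ=0, LF[1]=C('m')+0=8+0=8
L[2]='8': occ=0, LF[2]=C('8')+0=1+0=1
L[3]='l': occ=0, LF[3]=C('l')+0=6+0=6
L[4]='m': occ=1, LF[4]=C('m')+1=8+1=9
L[5]='n': occ=0, LF[5]=C('n')+0=10+0=10
L[6]='l': occ=1, LF[6]=C('l')+1=6+1=7
L[7]='i': occ=0, LF[7]=C('i')+0=4+0=4
L[8]='u': occ=0, LF[8]=C('u')+0=12+0=12
L[9]='$': occ=0, LF[9]=C('$')+0=0+0=0
L[10]='n': occ=1, LF[10]=C('n')+1=10+1=11
L[11]='e': occ=0, LF[11]=C('e')+0=3+0=3
L[12]='i': occ=1, LF[12]=C('i')+1=4+1=5

Answer: 2 8 1 6 9 10 7 4 12 0 11 3 5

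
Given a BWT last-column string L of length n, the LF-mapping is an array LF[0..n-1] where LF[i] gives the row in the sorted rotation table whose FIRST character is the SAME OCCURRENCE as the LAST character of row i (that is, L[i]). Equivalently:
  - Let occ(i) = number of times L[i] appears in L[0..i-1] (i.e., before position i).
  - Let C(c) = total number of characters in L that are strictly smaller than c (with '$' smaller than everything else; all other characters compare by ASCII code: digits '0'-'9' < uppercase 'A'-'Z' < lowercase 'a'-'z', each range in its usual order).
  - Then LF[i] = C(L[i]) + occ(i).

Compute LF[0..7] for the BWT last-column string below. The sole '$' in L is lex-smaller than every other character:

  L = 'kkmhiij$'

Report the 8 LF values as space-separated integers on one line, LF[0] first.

Char counts: '$':1, 'h':1, 'i':2, 'j':1, 'k':2, 'm':1
C (first-col start): C('$')=0, C('h')=1, C('i')=2, C('j')=4, C('k')=5, C('m')=7
L[0]='k': occ=0, LF[0]=C('k')+0=5+0=5
L[1]='k': occ=1, LF[1]=C('k')+1=5+1=6
L[2]='m': occ=0, LF[2]=C('m')+0=7+0=7
L[3]='h': occ=0, LF[3]=C('h')+0=1+0=1
L[4]='i': occ=0, LF[4]=C('i')+0=2+0=2
L[5]='i': occ=1, LF[5]=C('i')+1=2+1=3
L[6]='j': occ=0, LF[6]=C('j')+0=4+0=4
L[7]='$': occ=0, LF[7]=C('$')+0=0+0=0

Answer: 5 6 7 1 2 3 4 0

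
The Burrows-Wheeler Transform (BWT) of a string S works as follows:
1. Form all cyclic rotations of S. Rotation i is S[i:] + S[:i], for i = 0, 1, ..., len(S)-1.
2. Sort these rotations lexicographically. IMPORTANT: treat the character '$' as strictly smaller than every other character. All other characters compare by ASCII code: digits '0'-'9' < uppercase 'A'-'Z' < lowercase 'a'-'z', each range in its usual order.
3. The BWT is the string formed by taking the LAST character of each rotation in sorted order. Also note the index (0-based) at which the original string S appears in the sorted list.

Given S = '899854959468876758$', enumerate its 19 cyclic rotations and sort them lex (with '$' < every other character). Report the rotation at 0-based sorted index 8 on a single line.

Answer: 758$899854959468876

Derivation:
All 19 rotations (rotation i = S[i:]+S[:i]):
  rot[0] = 899854959468876758$
  rot[1] = 99854959468876758$8
  rot[2] = 9854959468876758$89
  rot[3] = 854959468876758$899
  rot[4] = 54959468876758$8998
  rot[5] = 4959468876758$89985
  rot[6] = 959468876758$899854
  rot[7] = 59468876758$8998549
  rot[8] = 9468876758$89985495
  rot[9] = 468876758$899854959
  rot[10] = 68876758$8998549594
  rot[11] = 8876758$89985495946
  rot[12] = 876758$899854959468
  rot[13] = 76758$8998549594688
  rot[14] = 6758$89985495946887
  rot[15] = 758$899854959468876
  rot[16] = 58$8998549594688767
  rot[17] = 8$89985495946887675
  rot[18] = $899854959468876758
Sorted (with $ < everything):
  sorted[0] = $899854959468876758
  sorted[1] = 468876758$899854959
  sorted[2] = 4959468876758$89985
  sorted[3] = 54959468876758$8998
  sorted[4] = 58$8998549594688767
  sorted[5] = 59468876758$8998549
  sorted[6] = 6758$89985495946887
  sorted[7] = 68876758$8998549594
  sorted[8] = 758$899854959468876
  sorted[9] = 76758$8998549594688
  sorted[10] = 8$89985495946887675
  sorted[11] = 854959468876758$899
  sorted[12] = 876758$899854959468
  sorted[13] = 8876758$89985495946
  sorted[14] = 899854959468876758$
  sorted[15] = 9468876758$89985495
  sorted[16] = 959468876758$899854
  sorted[17] = 9854959468876758$89
  sorted[18] = 99854959468876758$8
sorted[8] = 758$899854959468876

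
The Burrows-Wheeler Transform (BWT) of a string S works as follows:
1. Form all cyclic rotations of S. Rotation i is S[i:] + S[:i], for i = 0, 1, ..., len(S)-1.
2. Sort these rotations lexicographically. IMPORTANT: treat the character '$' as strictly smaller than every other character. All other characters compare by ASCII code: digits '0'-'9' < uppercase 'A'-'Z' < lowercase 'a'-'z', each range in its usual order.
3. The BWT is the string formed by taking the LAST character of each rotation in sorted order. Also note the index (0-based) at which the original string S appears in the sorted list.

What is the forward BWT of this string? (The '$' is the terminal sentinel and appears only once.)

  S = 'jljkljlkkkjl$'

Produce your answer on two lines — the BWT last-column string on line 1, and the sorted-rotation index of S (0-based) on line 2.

Answer: llk$lkkljjjkj
3

Derivation:
All 13 rotations (rotation i = S[i:]+S[:i]):
  rot[0] = jljkljlkkkjl$
  rot[1] = ljkljlkkkjl$j
  rot[2] = jkljlkkkjl$jl
  rot[3] = kljlkkkjl$jlj
  rot[4] = ljlkkkjl$jljk
  rot[5] = jlkkkjl$jljkl
  rot[6] = lkkkjl$jljklj
  rot[7] = kkkjl$jljkljl
  rot[8] = kkjl$jljkljlk
  rot[9] = kjl$jljkljlkk
  rot[10] = jl$jljkljlkkk
  rot[11] = l$jljkljlkkkj
  rot[12] = $jljkljlkkkjl
Sorted (with $ < everything):
  sorted[0] = $jljkljlkkkjl  (last char: 'l')
  sorted[1] = jkljlkkkjl$jl  (last char: 'l')
  sorted[2] = jl$jljkljlkkk  (last char: 'k')
  sorted[3] = jljkljlkkkjl$  (last char: '$')
  sorted[4] = jlkkkjl$jljkl  (last char: 'l')
  sorted[5] = kjl$jljkljlkk  (last char: 'k')
  sorted[6] = kkjl$jljkljlk  (last char: 'k')
  sorted[7] = kkkjl$jljkljl  (last char: 'l')
  sorted[8] = kljlkkkjl$jlj  (last char: 'j')
  sorted[9] = l$jljkljlkkkj  (last char: 'j')
  sorted[10] = ljkljlkkkjl$j  (last char: 'j')
  sorted[11] = ljlkkkjl$jljk  (last char: 'k')
  sorted[12] = lkkkjl$jljklj  (last char: 'j')
Last column: llk$lkkljjjkj
Original string S is at sorted index 3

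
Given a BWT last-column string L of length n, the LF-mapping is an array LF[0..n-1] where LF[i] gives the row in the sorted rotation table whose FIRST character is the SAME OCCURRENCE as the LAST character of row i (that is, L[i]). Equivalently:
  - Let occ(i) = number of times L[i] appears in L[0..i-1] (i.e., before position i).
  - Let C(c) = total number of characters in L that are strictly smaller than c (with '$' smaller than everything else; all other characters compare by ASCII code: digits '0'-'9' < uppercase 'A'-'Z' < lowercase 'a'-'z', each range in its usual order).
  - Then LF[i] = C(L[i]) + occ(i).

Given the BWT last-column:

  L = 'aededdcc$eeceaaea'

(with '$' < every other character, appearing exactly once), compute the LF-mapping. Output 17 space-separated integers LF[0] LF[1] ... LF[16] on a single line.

Answer: 1 11 8 12 9 10 5 6 0 13 14 7 15 2 3 16 4

Derivation:
Char counts: '$':1, 'a':4, 'c':3, 'd':3, 'e':6
C (first-col start): C('$')=0, C('a')=1, C('c')=5, C('d')=8, C('e')=11
L[0]='a': occ=0, LF[0]=C('a')+0=1+0=1
L[1]='e': occ=0, LF[1]=C('e')+0=11+0=11
L[2]='d': occ=0, LF[2]=C('d')+0=8+0=8
L[3]='e': occ=1, LF[3]=C('e')+1=11+1=12
L[4]='d': occ=1, LF[4]=C('d')+1=8+1=9
L[5]='d': occ=2, LF[5]=C('d')+2=8+2=10
L[6]='c': occ=0, LF[6]=C('c')+0=5+0=5
L[7]='c': occ=1, LF[7]=C('c')+1=5+1=6
L[8]='$': occ=0, LF[8]=C('$')+0=0+0=0
L[9]='e': occ=2, LF[9]=C('e')+2=11+2=13
L[10]='e': occ=3, LF[10]=C('e')+3=11+3=14
L[11]='c': occ=2, LF[11]=C('c')+2=5+2=7
L[12]='e': occ=4, LF[12]=C('e')+4=11+4=15
L[13]='a': occ=1, LF[13]=C('a')+1=1+1=2
L[14]='a': occ=2, LF[14]=C('a')+2=1+2=3
L[15]='e': occ=5, LF[15]=C('e')+5=11+5=16
L[16]='a': occ=3, LF[16]=C('a')+3=1+3=4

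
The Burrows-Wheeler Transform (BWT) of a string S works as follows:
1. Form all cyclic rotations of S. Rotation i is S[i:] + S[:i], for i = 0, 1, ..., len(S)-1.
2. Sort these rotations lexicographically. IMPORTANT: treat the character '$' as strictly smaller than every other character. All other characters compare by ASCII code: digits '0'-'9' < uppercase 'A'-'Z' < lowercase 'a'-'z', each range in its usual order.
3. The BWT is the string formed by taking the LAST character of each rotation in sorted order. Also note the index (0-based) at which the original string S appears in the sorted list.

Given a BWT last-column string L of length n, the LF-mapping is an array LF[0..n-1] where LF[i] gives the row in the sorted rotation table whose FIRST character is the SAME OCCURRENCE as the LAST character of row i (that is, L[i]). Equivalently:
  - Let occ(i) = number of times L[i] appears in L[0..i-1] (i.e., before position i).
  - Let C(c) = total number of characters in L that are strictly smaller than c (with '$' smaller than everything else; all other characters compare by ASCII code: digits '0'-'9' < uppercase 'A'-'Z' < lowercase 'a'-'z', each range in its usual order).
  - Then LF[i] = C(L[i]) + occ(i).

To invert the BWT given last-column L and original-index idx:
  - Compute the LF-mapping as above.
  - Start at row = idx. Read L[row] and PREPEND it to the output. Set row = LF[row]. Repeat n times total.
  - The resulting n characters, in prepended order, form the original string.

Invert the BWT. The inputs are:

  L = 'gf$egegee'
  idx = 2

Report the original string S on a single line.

Answer: efeegegg$

Derivation:
LF mapping: 6 5 0 1 7 2 8 3 4
Walk LF starting at row 2, prepending L[row]:
  step 1: row=2, L[2]='$', prepend. Next row=LF[2]=0
  step 2: row=0, L[0]='g', prepend. Next row=LF[0]=6
  step 3: row=6, L[6]='g', prepend. Next row=LF[6]=8
  step 4: row=8, L[8]='e', prepend. Next row=LF[8]=4
  step 5: row=4, L[4]='g', prepend. Next row=LF[4]=7
  step 6: row=7, L[7]='e', prepend. Next row=LF[7]=3
  step 7: row=3, L[3]='e', prepend. Next row=LF[3]=1
  step 8: row=1, L[1]='f', prepend. Next row=LF[1]=5
  step 9: row=5, L[5]='e', prepend. Next row=LF[5]=2
Reversed output: efeegegg$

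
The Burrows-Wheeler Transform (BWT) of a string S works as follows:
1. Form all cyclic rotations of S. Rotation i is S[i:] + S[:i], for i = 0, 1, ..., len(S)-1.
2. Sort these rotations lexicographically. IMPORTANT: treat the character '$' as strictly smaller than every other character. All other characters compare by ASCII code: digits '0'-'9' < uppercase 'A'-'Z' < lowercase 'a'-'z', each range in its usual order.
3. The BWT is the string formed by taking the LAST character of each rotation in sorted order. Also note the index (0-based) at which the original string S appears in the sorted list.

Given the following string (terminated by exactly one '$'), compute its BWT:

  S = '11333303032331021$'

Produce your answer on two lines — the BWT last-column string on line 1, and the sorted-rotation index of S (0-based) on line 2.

Answer: 113323$10330303231
6

Derivation:
All 18 rotations (rotation i = S[i:]+S[:i]):
  rot[0] = 11333303032331021$
  rot[1] = 1333303032331021$1
  rot[2] = 333303032331021$11
  rot[3] = 33303032331021$113
  rot[4] = 3303032331021$1133
  rot[5] = 303032331021$11333
  rot[6] = 03032331021$113333
  rot[7] = 3032331021$1133330
  rot[8] = 032331021$11333303
  rot[9] = 32331021$113333030
  rot[10] = 2331021$1133330303
  rot[11] = 331021$11333303032
  rot[12] = 31021$113333030323
  rot[13] = 1021$1133330303233
  rot[14] = 021$11333303032331
  rot[15] = 21$113333030323310
  rot[16] = 1$1133330303233102
  rot[17] = $11333303032331021
Sorted (with $ < everything):
  sorted[0] = $11333303032331021  (last char: '1')
  sorted[1] = 021$11333303032331  (last char: '1')
  sorted[2] = 03032331021$113333  (last char: '3')
  sorted[3] = 032331021$11333303  (last char: '3')
  sorted[4] = 1$1133330303233102  (last char: '2')
  sorted[5] = 1021$1133330303233  (last char: '3')
  sorted[6] = 11333303032331021$  (last char: '$')
  sorted[7] = 1333303032331021$1  (last char: '1')
  sorted[8] = 21$113333030323310  (last char: '0')
  sorted[9] = 2331021$1133330303  (last char: '3')
  sorted[10] = 303032331021$11333  (last char: '3')
  sorted[11] = 3032331021$1133330  (last char: '0')
  sorted[12] = 31021$113333030323  (last char: '3')
  sorted[13] = 32331021$113333030  (last char: '0')
  sorted[14] = 3303032331021$1133  (last char: '3')
  sorted[15] = 331021$11333303032  (last char: '2')
  sorted[16] = 33303032331021$113  (last char: '3')
  sorted[17] = 333303032331021$11  (last char: '1')
Last column: 113323$10330303231
Original string S is at sorted index 6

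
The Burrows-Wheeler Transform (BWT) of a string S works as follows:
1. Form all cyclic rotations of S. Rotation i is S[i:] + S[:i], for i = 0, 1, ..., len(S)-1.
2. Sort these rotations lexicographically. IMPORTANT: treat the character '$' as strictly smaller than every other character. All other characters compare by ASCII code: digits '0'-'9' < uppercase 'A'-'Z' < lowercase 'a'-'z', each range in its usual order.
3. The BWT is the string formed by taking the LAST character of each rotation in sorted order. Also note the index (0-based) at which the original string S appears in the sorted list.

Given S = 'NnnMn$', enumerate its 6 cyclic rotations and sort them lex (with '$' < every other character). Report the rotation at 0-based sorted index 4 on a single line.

Answer: nMn$Nn

Derivation:
All 6 rotations (rotation i = S[i:]+S[:i]):
  rot[0] = NnnMn$
  rot[1] = nnMn$N
  rot[2] = nMn$Nn
  rot[3] = Mn$Nnn
  rot[4] = n$NnnM
  rot[5] = $NnnMn
Sorted (with $ < everything):
  sorted[0] = $NnnMn
  sorted[1] = Mn$Nnn
  sorted[2] = NnnMn$
  sorted[3] = n$NnnM
  sorted[4] = nMn$Nn
  sorted[5] = nnMn$N
sorted[4] = nMn$Nn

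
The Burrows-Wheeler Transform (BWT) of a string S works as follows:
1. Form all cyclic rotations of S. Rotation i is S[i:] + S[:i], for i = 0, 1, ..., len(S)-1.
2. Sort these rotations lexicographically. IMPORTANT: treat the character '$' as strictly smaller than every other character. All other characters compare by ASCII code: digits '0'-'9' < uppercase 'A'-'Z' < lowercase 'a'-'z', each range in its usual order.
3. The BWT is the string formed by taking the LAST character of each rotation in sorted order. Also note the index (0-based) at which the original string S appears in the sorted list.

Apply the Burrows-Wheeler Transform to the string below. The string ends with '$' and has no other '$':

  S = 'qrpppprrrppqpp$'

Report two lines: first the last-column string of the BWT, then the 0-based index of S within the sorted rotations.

All 15 rotations (rotation i = S[i:]+S[:i]):
  rot[0] = qrpppprrrppqpp$
  rot[1] = rpppprrrppqpp$q
  rot[2] = pppprrrppqpp$qr
  rot[3] = ppprrrppqpp$qrp
  rot[4] = pprrrppqpp$qrpp
  rot[5] = prrrppqpp$qrppp
  rot[6] = rrrppqpp$qrpppp
  rot[7] = rrppqpp$qrppppr
  rot[8] = rppqpp$qrpppprr
  rot[9] = ppqpp$qrpppprrr
  rot[10] = pqpp$qrpppprrrp
  rot[11] = qpp$qrpppprrrpp
  rot[12] = pp$qrpppprrrppq
  rot[13] = p$qrpppprrrppqp
  rot[14] = $qrpppprrrppqpp
Sorted (with $ < everything):
  sorted[0] = $qrpppprrrppqpp  (last char: 'p')
  sorted[1] = p$qrpppprrrppqp  (last char: 'p')
  sorted[2] = pp$qrpppprrrppq  (last char: 'q')
  sorted[3] = pppprrrppqpp$qr  (last char: 'r')
  sorted[4] = ppprrrppqpp$qrp  (last char: 'p')
  sorted[5] = ppqpp$qrpppprrr  (last char: 'r')
  sorted[6] = pprrrppqpp$qrpp  (last char: 'p')
  sorted[7] = pqpp$qrpppprrrp  (last char: 'p')
  sorted[8] = prrrppqpp$qrppp  (last char: 'p')
  sorted[9] = qpp$qrpppprrrpp  (last char: 'p')
  sorted[10] = qrpppprrrppqpp$  (last char: '$')
  sorted[11] = rpppprrrppqpp$q  (last char: 'q')
  sorted[12] = rppqpp$qrpppprr  (last char: 'r')
  sorted[13] = rrppqpp$qrppppr  (last char: 'r')
  sorted[14] = rrrppqpp$qrpppp  (last char: 'p')
Last column: ppqrprpppp$qrrp
Original string S is at sorted index 10

Answer: ppqrprpppp$qrrp
10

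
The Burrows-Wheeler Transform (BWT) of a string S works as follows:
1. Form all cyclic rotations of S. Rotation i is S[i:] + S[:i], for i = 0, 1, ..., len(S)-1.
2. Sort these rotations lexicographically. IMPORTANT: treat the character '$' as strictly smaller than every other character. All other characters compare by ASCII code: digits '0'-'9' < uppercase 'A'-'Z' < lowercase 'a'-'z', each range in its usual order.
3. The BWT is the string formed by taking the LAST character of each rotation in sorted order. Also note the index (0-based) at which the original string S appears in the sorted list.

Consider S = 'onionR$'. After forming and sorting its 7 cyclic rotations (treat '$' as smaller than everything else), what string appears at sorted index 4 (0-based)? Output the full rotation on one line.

All 7 rotations (rotation i = S[i:]+S[:i]):
  rot[0] = onionR$
  rot[1] = nionR$o
  rot[2] = ionR$on
  rot[3] = onR$oni
  rot[4] = nR$onio
  rot[5] = R$onion
  rot[6] = $onionR
Sorted (with $ < everything):
  sorted[0] = $onionR
  sorted[1] = R$onion
  sorted[2] = ionR$on
  sorted[3] = nR$onio
  sorted[4] = nionR$o
  sorted[5] = onR$oni
  sorted[6] = onionR$
sorted[4] = nionR$o

Answer: nionR$o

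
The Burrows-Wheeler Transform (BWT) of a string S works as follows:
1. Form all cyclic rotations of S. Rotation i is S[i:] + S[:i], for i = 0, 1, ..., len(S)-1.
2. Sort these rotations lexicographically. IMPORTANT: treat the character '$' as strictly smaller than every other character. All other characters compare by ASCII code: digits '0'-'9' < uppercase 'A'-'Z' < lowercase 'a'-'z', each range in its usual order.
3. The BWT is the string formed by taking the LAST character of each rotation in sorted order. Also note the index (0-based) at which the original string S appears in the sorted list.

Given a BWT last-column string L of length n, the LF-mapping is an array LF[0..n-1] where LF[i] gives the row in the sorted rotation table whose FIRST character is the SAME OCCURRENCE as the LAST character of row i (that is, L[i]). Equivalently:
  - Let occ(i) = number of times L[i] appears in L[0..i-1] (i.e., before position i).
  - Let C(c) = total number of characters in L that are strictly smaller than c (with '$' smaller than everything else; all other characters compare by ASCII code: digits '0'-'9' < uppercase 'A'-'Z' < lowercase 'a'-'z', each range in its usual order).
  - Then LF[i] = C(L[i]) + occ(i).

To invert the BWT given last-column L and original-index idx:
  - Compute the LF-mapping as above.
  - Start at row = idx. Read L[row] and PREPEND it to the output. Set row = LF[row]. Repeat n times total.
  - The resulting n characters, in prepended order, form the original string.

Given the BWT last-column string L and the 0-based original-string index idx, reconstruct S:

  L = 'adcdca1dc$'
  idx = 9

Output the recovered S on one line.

Answer: dd1cdacca$

Derivation:
LF mapping: 2 7 4 8 5 3 1 9 6 0
Walk LF starting at row 9, prepending L[row]:
  step 1: row=9, L[9]='$', prepend. Next row=LF[9]=0
  step 2: row=0, L[0]='a', prepend. Next row=LF[0]=2
  step 3: row=2, L[2]='c', prepend. Next row=LF[2]=4
  step 4: row=4, L[4]='c', prepend. Next row=LF[4]=5
  step 5: row=5, L[5]='a', prepend. Next row=LF[5]=3
  step 6: row=3, L[3]='d', prepend. Next row=LF[3]=8
  step 7: row=8, L[8]='c', prepend. Next row=LF[8]=6
  step 8: row=6, L[6]='1', prepend. Next row=LF[6]=1
  step 9: row=1, L[1]='d', prepend. Next row=LF[1]=7
  step 10: row=7, L[7]='d', prepend. Next row=LF[7]=9
Reversed output: dd1cdacca$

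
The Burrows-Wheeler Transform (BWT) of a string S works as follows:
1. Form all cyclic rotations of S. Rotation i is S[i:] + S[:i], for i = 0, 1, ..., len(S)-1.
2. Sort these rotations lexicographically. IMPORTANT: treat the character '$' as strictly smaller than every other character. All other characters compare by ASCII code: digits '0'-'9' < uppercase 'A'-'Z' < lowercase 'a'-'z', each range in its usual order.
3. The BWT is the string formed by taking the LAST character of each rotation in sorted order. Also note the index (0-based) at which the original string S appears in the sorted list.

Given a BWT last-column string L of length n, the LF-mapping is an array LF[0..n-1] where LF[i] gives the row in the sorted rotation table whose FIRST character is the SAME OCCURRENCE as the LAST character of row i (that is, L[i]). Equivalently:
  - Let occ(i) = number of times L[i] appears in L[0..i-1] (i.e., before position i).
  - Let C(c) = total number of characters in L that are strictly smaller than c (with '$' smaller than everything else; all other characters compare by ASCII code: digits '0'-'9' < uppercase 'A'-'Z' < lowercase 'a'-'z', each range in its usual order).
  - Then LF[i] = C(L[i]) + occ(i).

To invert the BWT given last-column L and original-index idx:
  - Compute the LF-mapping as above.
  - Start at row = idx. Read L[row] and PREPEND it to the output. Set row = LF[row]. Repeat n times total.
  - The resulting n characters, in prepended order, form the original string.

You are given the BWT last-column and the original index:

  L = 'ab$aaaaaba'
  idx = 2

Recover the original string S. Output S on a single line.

Answer: aaaaaabba$

Derivation:
LF mapping: 1 8 0 2 3 4 5 6 9 7
Walk LF starting at row 2, prepending L[row]:
  step 1: row=2, L[2]='$', prepend. Next row=LF[2]=0
  step 2: row=0, L[0]='a', prepend. Next row=LF[0]=1
  step 3: row=1, L[1]='b', prepend. Next row=LF[1]=8
  step 4: row=8, L[8]='b', prepend. Next row=LF[8]=9
  step 5: row=9, L[9]='a', prepend. Next row=LF[9]=7
  step 6: row=7, L[7]='a', prepend. Next row=LF[7]=6
  step 7: row=6, L[6]='a', prepend. Next row=LF[6]=5
  step 8: row=5, L[5]='a', prepend. Next row=LF[5]=4
  step 9: row=4, L[4]='a', prepend. Next row=LF[4]=3
  step 10: row=3, L[3]='a', prepend. Next row=LF[3]=2
Reversed output: aaaaaabba$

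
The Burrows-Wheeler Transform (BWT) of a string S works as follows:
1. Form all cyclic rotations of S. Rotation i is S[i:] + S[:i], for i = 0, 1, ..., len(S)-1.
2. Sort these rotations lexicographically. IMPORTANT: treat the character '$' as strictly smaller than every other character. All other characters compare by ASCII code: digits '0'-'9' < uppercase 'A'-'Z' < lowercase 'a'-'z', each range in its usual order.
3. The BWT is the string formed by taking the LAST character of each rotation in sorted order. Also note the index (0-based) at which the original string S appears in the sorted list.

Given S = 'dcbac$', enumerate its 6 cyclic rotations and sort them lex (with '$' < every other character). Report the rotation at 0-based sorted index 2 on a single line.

All 6 rotations (rotation i = S[i:]+S[:i]):
  rot[0] = dcbac$
  rot[1] = cbac$d
  rot[2] = bac$dc
  rot[3] = ac$dcb
  rot[4] = c$dcba
  rot[5] = $dcbac
Sorted (with $ < everything):
  sorted[0] = $dcbac
  sorted[1] = ac$dcb
  sorted[2] = bac$dc
  sorted[3] = c$dcba
  sorted[4] = cbac$d
  sorted[5] = dcbac$
sorted[2] = bac$dc

Answer: bac$dc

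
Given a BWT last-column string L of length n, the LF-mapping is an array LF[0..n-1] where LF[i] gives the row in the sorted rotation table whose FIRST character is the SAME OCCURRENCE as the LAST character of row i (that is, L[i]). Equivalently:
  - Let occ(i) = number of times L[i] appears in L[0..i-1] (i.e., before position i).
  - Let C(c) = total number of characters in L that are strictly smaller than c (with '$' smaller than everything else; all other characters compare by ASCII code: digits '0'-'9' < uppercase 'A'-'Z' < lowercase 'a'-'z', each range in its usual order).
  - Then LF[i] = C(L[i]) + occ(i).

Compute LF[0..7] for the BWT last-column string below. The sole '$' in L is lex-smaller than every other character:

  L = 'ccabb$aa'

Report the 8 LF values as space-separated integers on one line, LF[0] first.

Answer: 6 7 1 4 5 0 2 3

Derivation:
Char counts: '$':1, 'a':3, 'b':2, 'c':2
C (first-col start): C('$')=0, C('a')=1, C('b')=4, C('c')=6
L[0]='c': occ=0, LF[0]=C('c')+0=6+0=6
L[1]='c': occ=1, LF[1]=C('c')+1=6+1=7
L[2]='a': occ=0, LF[2]=C('a')+0=1+0=1
L[3]='b': occ=0, LF[3]=C('b')+0=4+0=4
L[4]='b': occ=1, LF[4]=C('b')+1=4+1=5
L[5]='$': occ=0, LF[5]=C('$')+0=0+0=0
L[6]='a': occ=1, LF[6]=C('a')+1=1+1=2
L[7]='a': occ=2, LF[7]=C('a')+2=1+2=3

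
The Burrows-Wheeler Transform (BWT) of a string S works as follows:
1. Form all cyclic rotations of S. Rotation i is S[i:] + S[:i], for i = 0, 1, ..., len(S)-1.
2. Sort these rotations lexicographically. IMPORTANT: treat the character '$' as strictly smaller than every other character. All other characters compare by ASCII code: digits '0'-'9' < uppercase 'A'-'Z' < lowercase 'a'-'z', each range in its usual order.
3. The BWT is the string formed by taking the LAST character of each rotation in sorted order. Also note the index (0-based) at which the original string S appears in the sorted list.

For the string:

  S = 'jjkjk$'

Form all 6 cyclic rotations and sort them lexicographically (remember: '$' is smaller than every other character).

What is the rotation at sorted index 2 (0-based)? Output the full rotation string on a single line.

All 6 rotations (rotation i = S[i:]+S[:i]):
  rot[0] = jjkjk$
  rot[1] = jkjk$j
  rot[2] = kjk$jj
  rot[3] = jk$jjk
  rot[4] = k$jjkj
  rot[5] = $jjkjk
Sorted (with $ < everything):
  sorted[0] = $jjkjk
  sorted[1] = jjkjk$
  sorted[2] = jk$jjk
  sorted[3] = jkjk$j
  sorted[4] = k$jjkj
  sorted[5] = kjk$jj
sorted[2] = jk$jjk

Answer: jk$jjk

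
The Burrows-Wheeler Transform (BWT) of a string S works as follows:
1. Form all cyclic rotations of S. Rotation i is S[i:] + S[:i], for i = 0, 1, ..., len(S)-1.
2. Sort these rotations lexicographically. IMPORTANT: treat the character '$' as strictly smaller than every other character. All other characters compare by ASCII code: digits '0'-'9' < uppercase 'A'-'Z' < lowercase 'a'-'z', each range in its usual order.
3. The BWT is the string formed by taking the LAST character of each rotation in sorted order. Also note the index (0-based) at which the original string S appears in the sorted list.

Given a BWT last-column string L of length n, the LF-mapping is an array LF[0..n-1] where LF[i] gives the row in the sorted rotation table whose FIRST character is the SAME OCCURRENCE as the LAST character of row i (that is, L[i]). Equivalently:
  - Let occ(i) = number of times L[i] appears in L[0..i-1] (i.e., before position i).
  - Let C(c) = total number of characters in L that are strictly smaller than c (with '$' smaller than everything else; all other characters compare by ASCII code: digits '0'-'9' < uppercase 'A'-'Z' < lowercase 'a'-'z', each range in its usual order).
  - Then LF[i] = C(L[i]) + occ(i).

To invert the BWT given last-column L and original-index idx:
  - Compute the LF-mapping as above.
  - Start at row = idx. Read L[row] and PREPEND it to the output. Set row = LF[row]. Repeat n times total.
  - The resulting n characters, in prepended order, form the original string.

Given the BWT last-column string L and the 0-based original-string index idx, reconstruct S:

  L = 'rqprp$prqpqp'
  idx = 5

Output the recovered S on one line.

Answer: prqqrpqpppr$

Derivation:
LF mapping: 9 6 1 10 2 0 3 11 7 4 8 5
Walk LF starting at row 5, prepending L[row]:
  step 1: row=5, L[5]='$', prepend. Next row=LF[5]=0
  step 2: row=0, L[0]='r', prepend. Next row=LF[0]=9
  step 3: row=9, L[9]='p', prepend. Next row=LF[9]=4
  step 4: row=4, L[4]='p', prepend. Next row=LF[4]=2
  step 5: row=2, L[2]='p', prepend. Next row=LF[2]=1
  step 6: row=1, L[1]='q', prepend. Next row=LF[1]=6
  step 7: row=6, L[6]='p', prepend. Next row=LF[6]=3
  step 8: row=3, L[3]='r', prepend. Next row=LF[3]=10
  step 9: row=10, L[10]='q', prepend. Next row=LF[10]=8
  step 10: row=8, L[8]='q', prepend. Next row=LF[8]=7
  step 11: row=7, L[7]='r', prepend. Next row=LF[7]=11
  step 12: row=11, L[11]='p', prepend. Next row=LF[11]=5
Reversed output: prqqrpqpppr$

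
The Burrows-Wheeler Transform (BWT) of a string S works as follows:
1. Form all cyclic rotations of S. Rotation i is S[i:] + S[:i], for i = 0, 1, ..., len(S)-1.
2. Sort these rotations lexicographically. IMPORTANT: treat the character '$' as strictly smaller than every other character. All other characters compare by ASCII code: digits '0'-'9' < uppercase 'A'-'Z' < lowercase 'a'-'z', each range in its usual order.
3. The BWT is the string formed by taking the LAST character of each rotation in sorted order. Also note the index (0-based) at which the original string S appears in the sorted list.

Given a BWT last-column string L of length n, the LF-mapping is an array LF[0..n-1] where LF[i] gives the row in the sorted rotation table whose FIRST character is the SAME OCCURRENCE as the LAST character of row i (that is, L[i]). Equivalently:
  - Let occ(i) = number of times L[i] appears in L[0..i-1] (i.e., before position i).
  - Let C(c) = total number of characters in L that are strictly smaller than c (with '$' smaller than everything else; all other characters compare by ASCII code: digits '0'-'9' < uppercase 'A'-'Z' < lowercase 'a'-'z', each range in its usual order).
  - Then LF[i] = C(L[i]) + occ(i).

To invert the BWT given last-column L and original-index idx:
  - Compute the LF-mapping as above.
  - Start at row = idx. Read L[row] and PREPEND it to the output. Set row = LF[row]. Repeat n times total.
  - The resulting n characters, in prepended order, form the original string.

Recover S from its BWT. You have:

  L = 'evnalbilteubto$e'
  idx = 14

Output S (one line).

Answer: unbelievabottle$

Derivation:
LF mapping: 4 15 10 1 8 2 7 9 12 5 14 3 13 11 0 6
Walk LF starting at row 14, prepending L[row]:
  step 1: row=14, L[14]='$', prepend. Next row=LF[14]=0
  step 2: row=0, L[0]='e', prepend. Next row=LF[0]=4
  step 3: row=4, L[4]='l', prepend. Next row=LF[4]=8
  step 4: row=8, L[8]='t', prepend. Next row=LF[8]=12
  step 5: row=12, L[12]='t', prepend. Next row=LF[12]=13
  step 6: row=13, L[13]='o', prepend. Next row=LF[13]=11
  step 7: row=11, L[11]='b', prepend. Next row=LF[11]=3
  step 8: row=3, L[3]='a', prepend. Next row=LF[3]=1
  step 9: row=1, L[1]='v', prepend. Next row=LF[1]=15
  step 10: row=15, L[15]='e', prepend. Next row=LF[15]=6
  step 11: row=6, L[6]='i', prepend. Next row=LF[6]=7
  step 12: row=7, L[7]='l', prepend. Next row=LF[7]=9
  step 13: row=9, L[9]='e', prepend. Next row=LF[9]=5
  step 14: row=5, L[5]='b', prepend. Next row=LF[5]=2
  step 15: row=2, L[2]='n', prepend. Next row=LF[2]=10
  step 16: row=10, L[10]='u', prepend. Next row=LF[10]=14
Reversed output: unbelievabottle$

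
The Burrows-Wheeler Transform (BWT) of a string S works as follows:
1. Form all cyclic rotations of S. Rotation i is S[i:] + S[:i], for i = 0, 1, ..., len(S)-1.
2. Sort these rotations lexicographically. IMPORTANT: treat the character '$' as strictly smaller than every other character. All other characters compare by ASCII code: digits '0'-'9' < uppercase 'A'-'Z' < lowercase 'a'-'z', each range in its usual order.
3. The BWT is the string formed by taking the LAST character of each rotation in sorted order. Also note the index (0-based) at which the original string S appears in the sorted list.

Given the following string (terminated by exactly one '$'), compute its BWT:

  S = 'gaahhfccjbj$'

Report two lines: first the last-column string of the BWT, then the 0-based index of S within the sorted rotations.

All 12 rotations (rotation i = S[i:]+S[:i]):
  rot[0] = gaahhfccjbj$
  rot[1] = aahhfccjbj$g
  rot[2] = ahhfccjbj$ga
  rot[3] = hhfccjbj$gaa
  rot[4] = hfccjbj$gaah
  rot[5] = fccjbj$gaahh
  rot[6] = ccjbj$gaahhf
  rot[7] = cjbj$gaahhfc
  rot[8] = jbj$gaahhfcc
  rot[9] = bj$gaahhfccj
  rot[10] = j$gaahhfccjb
  rot[11] = $gaahhfccjbj
Sorted (with $ < everything):
  sorted[0] = $gaahhfccjbj  (last char: 'j')
  sorted[1] = aahhfccjbj$g  (last char: 'g')
  sorted[2] = ahhfccjbj$ga  (last char: 'a')
  sorted[3] = bj$gaahhfccj  (last char: 'j')
  sorted[4] = ccjbj$gaahhf  (last char: 'f')
  sorted[5] = cjbj$gaahhfc  (last char: 'c')
  sorted[6] = fccjbj$gaahh  (last char: 'h')
  sorted[7] = gaahhfccjbj$  (last char: '$')
  sorted[8] = hfccjbj$gaah  (last char: 'h')
  sorted[9] = hhfccjbj$gaa  (last char: 'a')
  sorted[10] = j$gaahhfccjb  (last char: 'b')
  sorted[11] = jbj$gaahhfcc  (last char: 'c')
Last column: jgajfch$habc
Original string S is at sorted index 7

Answer: jgajfch$habc
7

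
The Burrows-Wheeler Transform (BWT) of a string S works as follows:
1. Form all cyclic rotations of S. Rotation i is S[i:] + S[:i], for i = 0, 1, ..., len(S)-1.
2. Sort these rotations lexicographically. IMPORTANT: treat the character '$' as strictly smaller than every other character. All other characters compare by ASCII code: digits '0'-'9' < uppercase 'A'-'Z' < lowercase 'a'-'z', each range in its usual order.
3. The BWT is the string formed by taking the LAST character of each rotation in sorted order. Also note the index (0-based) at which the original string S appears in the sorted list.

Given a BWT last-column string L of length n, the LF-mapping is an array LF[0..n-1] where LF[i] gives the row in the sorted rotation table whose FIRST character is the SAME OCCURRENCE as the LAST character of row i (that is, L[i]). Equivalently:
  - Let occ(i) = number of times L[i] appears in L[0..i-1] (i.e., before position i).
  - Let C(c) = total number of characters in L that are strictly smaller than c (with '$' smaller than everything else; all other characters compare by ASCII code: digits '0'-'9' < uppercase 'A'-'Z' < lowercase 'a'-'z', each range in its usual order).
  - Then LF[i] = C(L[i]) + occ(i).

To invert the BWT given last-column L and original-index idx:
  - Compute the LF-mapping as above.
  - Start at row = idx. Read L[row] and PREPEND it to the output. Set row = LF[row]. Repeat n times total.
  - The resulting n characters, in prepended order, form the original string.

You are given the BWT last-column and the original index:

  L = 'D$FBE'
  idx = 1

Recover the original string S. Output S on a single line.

Answer: BEFD$

Derivation:
LF mapping: 2 0 4 1 3
Walk LF starting at row 1, prepending L[row]:
  step 1: row=1, L[1]='$', prepend. Next row=LF[1]=0
  step 2: row=0, L[0]='D', prepend. Next row=LF[0]=2
  step 3: row=2, L[2]='F', prepend. Next row=LF[2]=4
  step 4: row=4, L[4]='E', prepend. Next row=LF[4]=3
  step 5: row=3, L[3]='B', prepend. Next row=LF[3]=1
Reversed output: BEFD$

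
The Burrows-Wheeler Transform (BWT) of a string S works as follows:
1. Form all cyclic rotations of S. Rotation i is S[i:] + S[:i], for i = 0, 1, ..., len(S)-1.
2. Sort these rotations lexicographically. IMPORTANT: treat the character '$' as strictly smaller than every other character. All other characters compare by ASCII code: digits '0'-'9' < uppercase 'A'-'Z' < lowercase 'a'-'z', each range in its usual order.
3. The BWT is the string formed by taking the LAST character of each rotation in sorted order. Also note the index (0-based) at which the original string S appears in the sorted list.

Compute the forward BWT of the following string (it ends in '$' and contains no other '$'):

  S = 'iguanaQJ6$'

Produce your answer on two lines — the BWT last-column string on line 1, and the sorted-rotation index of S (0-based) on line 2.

Answer: 6JQanui$ag
7

Derivation:
All 10 rotations (rotation i = S[i:]+S[:i]):
  rot[0] = iguanaQJ6$
  rot[1] = guanaQJ6$i
  rot[2] = uanaQJ6$ig
  rot[3] = anaQJ6$igu
  rot[4] = naQJ6$igua
  rot[5] = aQJ6$iguan
  rot[6] = QJ6$iguana
  rot[7] = J6$iguanaQ
  rot[8] = 6$iguanaQJ
  rot[9] = $iguanaQJ6
Sorted (with $ < everything):
  sorted[0] = $iguanaQJ6  (last char: '6')
  sorted[1] = 6$iguanaQJ  (last char: 'J')
  sorted[2] = J6$iguanaQ  (last char: 'Q')
  sorted[3] = QJ6$iguana  (last char: 'a')
  sorted[4] = aQJ6$iguan  (last char: 'n')
  sorted[5] = anaQJ6$igu  (last char: 'u')
  sorted[6] = guanaQJ6$i  (last char: 'i')
  sorted[7] = iguanaQJ6$  (last char: '$')
  sorted[8] = naQJ6$igua  (last char: 'a')
  sorted[9] = uanaQJ6$ig  (last char: 'g')
Last column: 6JQanui$ag
Original string S is at sorted index 7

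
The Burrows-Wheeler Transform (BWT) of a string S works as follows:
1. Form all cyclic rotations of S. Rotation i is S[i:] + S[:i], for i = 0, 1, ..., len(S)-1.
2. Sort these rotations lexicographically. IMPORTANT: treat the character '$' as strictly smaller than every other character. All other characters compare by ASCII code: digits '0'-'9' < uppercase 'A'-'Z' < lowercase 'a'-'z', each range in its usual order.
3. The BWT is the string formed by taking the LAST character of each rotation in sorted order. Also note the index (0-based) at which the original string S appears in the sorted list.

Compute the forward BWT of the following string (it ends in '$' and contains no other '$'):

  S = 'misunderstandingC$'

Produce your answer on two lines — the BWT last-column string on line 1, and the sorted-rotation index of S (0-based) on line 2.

Answer: Cgtnndndm$uaieriss
9

Derivation:
All 18 rotations (rotation i = S[i:]+S[:i]):
  rot[0] = misunderstandingC$
  rot[1] = isunderstandingC$m
  rot[2] = sunderstandingC$mi
  rot[3] = understandingC$mis
  rot[4] = nderstandingC$misu
  rot[5] = derstandingC$misun
  rot[6] = erstandingC$misund
  rot[7] = rstandingC$misunde
  rot[8] = standingC$misunder
  rot[9] = tandingC$misunders
  rot[10] = andingC$misunderst
  rot[11] = ndingC$misundersta
  rot[12] = dingC$misunderstan
  rot[13] = ingC$misunderstand
  rot[14] = ngC$misunderstandi
  rot[15] = gC$misunderstandin
  rot[16] = C$misunderstanding
  rot[17] = $misunderstandingC
Sorted (with $ < everything):
  sorted[0] = $misunderstandingC  (last char: 'C')
  sorted[1] = C$misunderstanding  (last char: 'g')
  sorted[2] = andingC$misunderst  (last char: 't')
  sorted[3] = derstandingC$misun  (last char: 'n')
  sorted[4] = dingC$misunderstan  (last char: 'n')
  sorted[5] = erstandingC$misund  (last char: 'd')
  sorted[6] = gC$misunderstandin  (last char: 'n')
  sorted[7] = ingC$misunderstand  (last char: 'd')
  sorted[8] = isunderstandingC$m  (last char: 'm')
  sorted[9] = misunderstandingC$  (last char: '$')
  sorted[10] = nderstandingC$misu  (last char: 'u')
  sorted[11] = ndingC$misundersta  (last char: 'a')
  sorted[12] = ngC$misunderstandi  (last char: 'i')
  sorted[13] = rstandingC$misunde  (last char: 'e')
  sorted[14] = standingC$misunder  (last char: 'r')
  sorted[15] = sunderstandingC$mi  (last char: 'i')
  sorted[16] = tandingC$misunders  (last char: 's')
  sorted[17] = understandingC$mis  (last char: 's')
Last column: Cgtnndndm$uaieriss
Original string S is at sorted index 9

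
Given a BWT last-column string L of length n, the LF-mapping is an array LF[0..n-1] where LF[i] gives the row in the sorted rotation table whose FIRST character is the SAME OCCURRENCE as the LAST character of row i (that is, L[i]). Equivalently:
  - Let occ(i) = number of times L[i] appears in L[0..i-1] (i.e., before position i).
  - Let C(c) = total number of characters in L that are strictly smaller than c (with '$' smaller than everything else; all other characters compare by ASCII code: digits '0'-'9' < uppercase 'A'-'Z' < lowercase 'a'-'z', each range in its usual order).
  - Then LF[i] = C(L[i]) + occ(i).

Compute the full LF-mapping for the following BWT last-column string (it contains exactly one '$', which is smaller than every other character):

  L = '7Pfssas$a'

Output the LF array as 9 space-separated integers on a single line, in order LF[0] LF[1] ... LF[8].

Char counts: '$':1, '7':1, 'P':1, 'a':2, 'f':1, 's':3
C (first-col start): C('$')=0, C('7')=1, C('P')=2, C('a')=3, C('f')=5, C('s')=6
L[0]='7': occ=0, LF[0]=C('7')+0=1+0=1
L[1]='P': occ=0, LF[1]=C('P')+0=2+0=2
L[2]='f': occ=0, LF[2]=C('f')+0=5+0=5
L[3]='s': occ=0, LF[3]=C('s')+0=6+0=6
L[4]='s': occ=1, LF[4]=C('s')+1=6+1=7
L[5]='a': occ=0, LF[5]=C('a')+0=3+0=3
L[6]='s': occ=2, LF[6]=C('s')+2=6+2=8
L[7]='$': occ=0, LF[7]=C('$')+0=0+0=0
L[8]='a': occ=1, LF[8]=C('a')+1=3+1=4

Answer: 1 2 5 6 7 3 8 0 4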